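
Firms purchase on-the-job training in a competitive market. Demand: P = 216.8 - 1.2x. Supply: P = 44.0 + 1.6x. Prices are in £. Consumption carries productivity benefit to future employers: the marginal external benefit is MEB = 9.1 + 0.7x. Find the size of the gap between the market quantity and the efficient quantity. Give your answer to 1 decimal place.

Market equilibrium (private): 44.0 + 1.6x = 216.8 - 1.2x → x_m = 61.7143.
Social marginal benefit = demand + MEB = 225.9 - 0.5x.
Set SMB = MC: 225.9 - 0.5x = 44.0 + 1.6x → x* = 86.6190.
Gap = |61.7143 − 86.6190| = 24.9047.

24.9 units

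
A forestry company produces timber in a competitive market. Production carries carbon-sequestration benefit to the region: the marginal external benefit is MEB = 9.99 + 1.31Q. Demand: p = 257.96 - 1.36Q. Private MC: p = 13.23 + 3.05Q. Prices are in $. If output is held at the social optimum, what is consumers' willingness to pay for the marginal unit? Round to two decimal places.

Social marginal cost = private MC − MEB = 3.24 + 1.74Q.
Set SMC = demand: 3.24 + 1.74Q = 257.96 - 1.36Q → Q* = 82.1677.
Consumer price on the demand curve at Q*: 257.96 − 1.36×82.1677 = 146.2119.

P = $146.21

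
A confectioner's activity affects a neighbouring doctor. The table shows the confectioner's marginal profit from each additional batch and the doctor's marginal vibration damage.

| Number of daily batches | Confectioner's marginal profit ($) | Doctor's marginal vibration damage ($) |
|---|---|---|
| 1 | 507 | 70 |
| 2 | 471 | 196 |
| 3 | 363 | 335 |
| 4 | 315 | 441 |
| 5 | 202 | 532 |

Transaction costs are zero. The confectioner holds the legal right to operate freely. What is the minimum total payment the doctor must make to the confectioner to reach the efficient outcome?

Left alone the confectioner would choose level 5 (marginal profit stays positive).
Efficient level: k* = 3 (marginal profit ≥ marginal vibration damage through 3).
The doctor must at least cover the confectioner's forgone profit from cutting 5→3: 315 + 202 = 517.

$517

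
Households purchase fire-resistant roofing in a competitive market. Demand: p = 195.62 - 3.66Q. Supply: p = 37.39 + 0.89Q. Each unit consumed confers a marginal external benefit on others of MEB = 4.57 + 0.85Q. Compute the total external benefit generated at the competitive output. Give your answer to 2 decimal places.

Market equilibrium (private): 37.39 + 0.89Q = 195.62 - 3.66Q → Q_m = 34.7758.
Total external benefit = ∫₀^{Q_m} (4.57 + 0.85Q) dQ = 4.57×34.7758 + ½×0.85×34.7758² = 672.9018.

672.90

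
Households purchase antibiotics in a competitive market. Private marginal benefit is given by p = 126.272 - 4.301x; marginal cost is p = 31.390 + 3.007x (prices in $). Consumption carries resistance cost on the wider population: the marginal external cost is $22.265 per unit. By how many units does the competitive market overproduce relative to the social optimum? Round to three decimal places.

3.047 units

Market equilibrium (private): 31.390 + 3.007x = 126.272 - 4.301x → x_m = 12.9833.
Social marginal benefit = demand − MEC = 104.007 - 4.301x.
Set SMB = MC: 104.007 - 4.301x = 31.390 + 3.007x → x* = 9.9366.
Gap = |12.9833 − 9.9366| = 3.0467.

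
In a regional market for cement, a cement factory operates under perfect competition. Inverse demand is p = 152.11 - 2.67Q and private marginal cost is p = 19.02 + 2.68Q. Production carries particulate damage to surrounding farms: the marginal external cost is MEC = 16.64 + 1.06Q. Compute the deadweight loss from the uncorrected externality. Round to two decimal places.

Market equilibrium (private): 19.02 + 2.68Q = 152.11 - 2.67Q → Q_m = 24.8766.
Social marginal cost = private MC + MEC = 35.66 + 3.74Q.
Set SMC = demand: 35.66 + 3.74Q = 152.11 - 2.67Q → Q* = 18.1669.
The loss is the area between SMC and demand from Q* to Q_m; with linear curves that's a triangle of height MEC(Q_m).
DWL = ½ × 6.7097 × 43.0092 = 144.2894.

DWL = 144.29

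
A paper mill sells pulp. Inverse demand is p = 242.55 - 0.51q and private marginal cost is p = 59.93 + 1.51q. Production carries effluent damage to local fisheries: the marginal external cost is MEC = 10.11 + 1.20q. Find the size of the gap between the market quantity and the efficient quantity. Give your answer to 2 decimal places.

36.83 units

Market equilibrium (private): 59.93 + 1.51q = 242.55 - 0.51q → q_m = 90.4059.
Social marginal cost = private MC + MEC = 70.04 + 2.71q.
Set SMC = demand: 70.04 + 2.71q = 242.55 - 0.51q → q* = 53.5745.
Gap = |90.4059 − 53.5745| = 36.8314.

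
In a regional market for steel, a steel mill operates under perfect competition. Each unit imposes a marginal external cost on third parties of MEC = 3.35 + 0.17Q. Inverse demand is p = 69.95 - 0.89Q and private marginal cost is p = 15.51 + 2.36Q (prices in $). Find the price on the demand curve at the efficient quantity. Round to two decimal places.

P = $56.65

Social marginal cost = private MC + MEC = 18.86 + 2.53Q.
Set SMC = demand: 18.86 + 2.53Q = 69.95 - 0.89Q → Q* = 14.9386.
Consumer price on the demand curve at Q*: 69.95 − 0.89×14.9386 = 56.6546.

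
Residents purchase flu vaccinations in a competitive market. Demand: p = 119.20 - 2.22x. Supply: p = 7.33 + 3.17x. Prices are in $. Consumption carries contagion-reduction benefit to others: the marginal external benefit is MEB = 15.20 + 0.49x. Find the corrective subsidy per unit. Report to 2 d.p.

Social marginal benefit = demand + MEB = 134.40 - 1.73x.
Set SMB = MC: 134.40 - 1.73x = 7.33 + 3.17x → x* = 25.9327.
The Pigouvian subsidy equals MEB at x*: 15.20 + 0.49×25.9327 = 27.9070.

subsidy = $27.91 per unit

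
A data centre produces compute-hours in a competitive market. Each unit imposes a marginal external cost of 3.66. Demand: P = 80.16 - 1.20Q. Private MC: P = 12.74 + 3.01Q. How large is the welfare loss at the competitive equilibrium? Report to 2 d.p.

Market equilibrium (private): 12.74 + 3.01Q = 80.16 - 1.20Q → Q_m = 16.0143.
Social marginal cost = private MC + MEC = 16.40 + 3.01Q.
Set SMC = demand: 16.40 + 3.01Q = 80.16 - 1.20Q → Q* = 15.1449.
The welfare-loss triangle has base |Q_m − Q*| and height MEC(Q_m) (the vertical gap between SMC and demand is zero at Q* and MEC at Q_m).
DWL = ½ × 0.8694 × 3.6600 = 1.5910.

DWL = 1.59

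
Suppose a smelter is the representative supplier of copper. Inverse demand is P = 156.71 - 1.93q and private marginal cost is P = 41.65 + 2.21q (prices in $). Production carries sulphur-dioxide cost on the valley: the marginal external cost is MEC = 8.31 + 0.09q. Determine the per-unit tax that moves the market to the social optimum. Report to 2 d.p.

tax = $10.58 per unit

Social marginal cost = private MC + MEC = 49.96 + 2.30q.
Set SMC = demand: 49.96 + 2.30q = 156.71 - 1.93q → q* = 25.2364.
The Pigouvian tax equals MEC at q*: 8.31 + 0.09×25.2364 = 10.5813.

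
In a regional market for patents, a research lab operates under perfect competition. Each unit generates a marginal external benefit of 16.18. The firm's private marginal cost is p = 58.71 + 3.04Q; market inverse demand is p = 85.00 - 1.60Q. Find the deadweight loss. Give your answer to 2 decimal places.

DWL = 28.21

Market equilibrium (private): 58.71 + 3.04Q = 85.00 - 1.60Q → Q_m = 5.6659.
Social marginal cost = private MC − MEB = 42.53 + 3.04Q.
Set SMC = demand: 42.53 + 3.04Q = 85.00 - 1.60Q → Q* = 9.1530.
The loss is the area between SMC and demand from Q* to Q_m; with linear curves that's a triangle of height MEB(Q_m).
DWL = ½ × 3.4871 × 16.1800 = 28.2106.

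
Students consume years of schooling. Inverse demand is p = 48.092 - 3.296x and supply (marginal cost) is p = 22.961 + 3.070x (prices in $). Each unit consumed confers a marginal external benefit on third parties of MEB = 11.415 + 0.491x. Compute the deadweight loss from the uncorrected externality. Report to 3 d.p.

DWL = $15.175

Market equilibrium (private): 22.961 + 3.070x = 48.092 - 3.296x → x_m = 3.9477.
Social marginal benefit = demand + MEB = 59.507 - 2.805x.
Set SMB = MC: 59.507 - 2.805x = 22.961 + 3.070x → x* = 6.2206.
The welfare-loss triangle has base |x_m − x*| and height MEB(x_m) (the vertical gap between SMB and MC is zero at x* and MEB at x_m).
DWL = ½ × 2.2729 × 13.3533 = 15.1754.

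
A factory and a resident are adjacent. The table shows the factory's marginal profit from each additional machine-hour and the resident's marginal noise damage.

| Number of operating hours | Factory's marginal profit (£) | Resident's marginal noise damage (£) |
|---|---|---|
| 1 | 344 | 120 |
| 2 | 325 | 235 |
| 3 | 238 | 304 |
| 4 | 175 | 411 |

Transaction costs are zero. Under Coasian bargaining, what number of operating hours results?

Bargaining reaches the level where marginal profit last exceeds marginal noise damage.
That holds through level 2 (325 ≥ 235) but not at 3 (238 < 304).

2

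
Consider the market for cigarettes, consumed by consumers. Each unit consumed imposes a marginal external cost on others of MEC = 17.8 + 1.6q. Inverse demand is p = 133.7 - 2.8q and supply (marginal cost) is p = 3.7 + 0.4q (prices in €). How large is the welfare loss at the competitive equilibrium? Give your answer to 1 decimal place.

DWL = €714.2

Market equilibrium (private): 3.7 + 0.4q = 133.7 - 2.8q → q_m = 40.6250.
Social marginal benefit = demand − MEC = 115.9 - 4.4q.
Set SMB = MC: 115.9 - 4.4q = 3.7 + 0.4q → q* = 23.3750.
Height of the DWL triangle at q_m is MC(q_m) − SMB(q_m) = MEC(q_m) = 82.8000.
DWL = ½ × 17.2500 × 82.8000 = 714.1500.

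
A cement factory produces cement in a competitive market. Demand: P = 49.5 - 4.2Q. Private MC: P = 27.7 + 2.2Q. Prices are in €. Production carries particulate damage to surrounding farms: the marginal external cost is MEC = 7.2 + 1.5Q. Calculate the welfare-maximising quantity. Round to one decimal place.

Social marginal cost = private MC + MEC = 34.9 + 3.7Q.
Set SMC = demand: 34.9 + 3.7Q = 49.5 - 4.2Q → Q* = 1.8481.

Q* = 1.8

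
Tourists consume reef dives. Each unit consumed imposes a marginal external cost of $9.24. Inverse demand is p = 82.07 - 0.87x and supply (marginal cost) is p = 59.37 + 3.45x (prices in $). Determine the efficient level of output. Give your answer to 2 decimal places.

Social marginal benefit = demand − MEC = 72.83 - 0.87x.
Set SMB = MC: 72.83 - 0.87x = 59.37 + 3.45x → x* = 3.1157.

x* = 3.12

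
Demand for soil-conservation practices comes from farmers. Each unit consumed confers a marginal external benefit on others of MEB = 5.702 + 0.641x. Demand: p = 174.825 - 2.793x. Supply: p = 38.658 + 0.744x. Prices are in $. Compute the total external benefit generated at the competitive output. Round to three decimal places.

Market equilibrium (private): 38.658 + 0.744x = 174.825 - 2.793x → x_m = 38.4979.
Total external benefit = ∫₀^{x_m} (5.702 + 0.641x) dx = 5.702×38.4979 + ½×0.641×38.4979² = 694.5243.

$694.524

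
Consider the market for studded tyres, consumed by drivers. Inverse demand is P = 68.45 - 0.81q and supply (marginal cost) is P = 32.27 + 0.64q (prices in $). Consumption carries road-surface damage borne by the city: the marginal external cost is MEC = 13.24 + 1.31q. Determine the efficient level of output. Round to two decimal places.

q* = 8.31

Social marginal benefit = demand − MEC = 55.21 - 2.12q.
Set SMB = MC: 55.21 - 2.12q = 32.27 + 0.64q → q* = 8.3116.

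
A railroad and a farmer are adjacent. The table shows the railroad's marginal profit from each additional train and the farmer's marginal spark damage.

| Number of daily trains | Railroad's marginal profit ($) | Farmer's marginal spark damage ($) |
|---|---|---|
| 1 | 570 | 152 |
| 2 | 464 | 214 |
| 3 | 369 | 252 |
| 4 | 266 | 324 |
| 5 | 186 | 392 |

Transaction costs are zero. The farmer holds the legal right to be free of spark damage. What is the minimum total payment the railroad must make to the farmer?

$618

Efficient level: marginal profit ≥ marginal spark damage through level 3, so k* = 3.
With the farmer holding the right, the railroad must at least compensate total damage at k*: 152 + 214 + 252 = 618.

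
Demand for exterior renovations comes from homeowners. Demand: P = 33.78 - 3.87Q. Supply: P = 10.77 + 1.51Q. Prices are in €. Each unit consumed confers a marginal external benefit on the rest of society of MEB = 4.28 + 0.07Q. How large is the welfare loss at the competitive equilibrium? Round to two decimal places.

Market equilibrium (private): 10.77 + 1.51Q = 33.78 - 3.87Q → Q_m = 4.2770.
Social marginal benefit = demand + MEB = 38.06 - 3.80Q.
Set SMB = MC: 38.06 - 3.80Q = 10.77 + 1.51Q → Q* = 5.1394.
The loss is the area between SMB and MC from Q* to Q_m; with linear curves that's a triangle of height MEB(Q_m).
DWL = ½ × 0.8624 × 4.5794 = 1.9746.

DWL = €1.97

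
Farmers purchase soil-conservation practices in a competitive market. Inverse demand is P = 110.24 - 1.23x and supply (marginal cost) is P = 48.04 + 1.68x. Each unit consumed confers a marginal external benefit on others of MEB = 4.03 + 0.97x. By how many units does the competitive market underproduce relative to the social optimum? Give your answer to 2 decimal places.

Market equilibrium (private): 48.04 + 1.68x = 110.24 - 1.23x → x_m = 21.3746.
Social marginal benefit = demand + MEB = 114.27 - 0.26x.
Set SMB = MC: 114.27 - 0.26x = 48.04 + 1.68x → x* = 34.1392.
Gap = |21.3746 − 34.1392| = 12.7646.

12.76 units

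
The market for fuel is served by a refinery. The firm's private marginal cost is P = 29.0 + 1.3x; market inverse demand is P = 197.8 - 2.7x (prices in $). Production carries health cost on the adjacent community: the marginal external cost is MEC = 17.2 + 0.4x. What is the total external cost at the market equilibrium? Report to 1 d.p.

$1082.0

Market equilibrium (private): 29.0 + 1.3x = 197.8 - 2.7x → x_m = 42.2000.
Total external cost = ∫₀^{x_m} (17.2 + 0.4x) dx = 17.2×42.2000 + ½×0.4×42.2000² = 1082.0080.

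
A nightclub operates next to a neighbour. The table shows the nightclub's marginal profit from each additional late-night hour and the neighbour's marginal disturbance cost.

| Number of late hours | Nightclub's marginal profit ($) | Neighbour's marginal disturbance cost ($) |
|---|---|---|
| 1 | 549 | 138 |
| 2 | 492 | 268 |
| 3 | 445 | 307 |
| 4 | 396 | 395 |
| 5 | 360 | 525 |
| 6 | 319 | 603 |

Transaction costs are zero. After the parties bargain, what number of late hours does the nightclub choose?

Bargaining reaches the level where marginal profit last exceeds marginal disturbance cost.
That holds through level 4 (396 ≥ 395) but not at 5 (360 < 525).

4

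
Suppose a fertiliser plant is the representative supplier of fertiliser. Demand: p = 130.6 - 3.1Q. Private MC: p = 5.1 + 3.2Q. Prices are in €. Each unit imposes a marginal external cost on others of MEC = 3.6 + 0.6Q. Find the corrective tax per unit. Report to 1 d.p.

tax = €14.2 per unit

Social marginal cost = private MC + MEC = 8.7 + 3.8Q.
Set SMC = demand: 8.7 + 3.8Q = 130.6 - 3.1Q → Q* = 17.6667.
The Pigouvian tax equals MEC at Q*: 3.6 + 0.6×17.6667 = 14.2000.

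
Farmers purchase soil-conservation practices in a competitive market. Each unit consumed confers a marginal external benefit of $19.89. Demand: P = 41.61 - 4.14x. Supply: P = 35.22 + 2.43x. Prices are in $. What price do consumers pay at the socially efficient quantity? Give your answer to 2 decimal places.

Social marginal benefit = demand + MEB = 61.50 - 4.14x.
Set SMB = MC: 61.50 - 4.14x = 35.22 + 2.43x → x* = 4.0000.
Consumer price on the demand curve at x*: 41.61 − 4.14×4.0000 = 25.0500.

P = $25.05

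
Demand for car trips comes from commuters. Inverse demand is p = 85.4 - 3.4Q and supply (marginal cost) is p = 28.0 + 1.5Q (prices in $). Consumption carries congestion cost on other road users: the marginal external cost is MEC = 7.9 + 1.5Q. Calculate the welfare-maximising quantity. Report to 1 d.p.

Social marginal benefit = demand − MEC = 77.5 - 4.9Q.
Set SMB = MC: 77.5 - 4.9Q = 28.0 + 1.5Q → Q* = 7.7344.

Q* = 7.7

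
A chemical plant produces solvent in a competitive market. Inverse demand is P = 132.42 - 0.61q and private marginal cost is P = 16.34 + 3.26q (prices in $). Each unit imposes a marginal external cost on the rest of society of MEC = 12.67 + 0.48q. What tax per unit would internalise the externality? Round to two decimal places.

Social marginal cost = private MC + MEC = 29.01 + 3.74q.
Set SMC = demand: 29.01 + 3.74q = 132.42 - 0.61q → q* = 23.7724.
The Pigouvian tax equals MEC at q*: 12.67 + 0.48×23.7724 = 24.0808.

tax = $24.08 per unit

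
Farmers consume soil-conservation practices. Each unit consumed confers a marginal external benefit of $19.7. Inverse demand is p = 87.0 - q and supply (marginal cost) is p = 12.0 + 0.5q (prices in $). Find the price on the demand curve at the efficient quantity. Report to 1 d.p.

Social marginal benefit = demand + MEB = 106.7 - q.
Set SMB = MC: 106.7 - q = 12.0 + 0.5q → q* = 63.1333.
Consumer price on the demand curve at q*: 87.0 − 1.0×63.1333 = 23.8667.

P = $23.9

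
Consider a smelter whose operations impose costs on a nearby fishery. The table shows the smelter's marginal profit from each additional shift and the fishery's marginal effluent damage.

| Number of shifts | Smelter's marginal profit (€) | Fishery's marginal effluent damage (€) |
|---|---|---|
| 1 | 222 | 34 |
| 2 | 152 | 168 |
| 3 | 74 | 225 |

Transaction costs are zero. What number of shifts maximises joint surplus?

1

Bargaining reaches the level where marginal profit last exceeds marginal effluent damage.
That holds through level 1 (222 ≥ 34) but not at 2 (152 < 168).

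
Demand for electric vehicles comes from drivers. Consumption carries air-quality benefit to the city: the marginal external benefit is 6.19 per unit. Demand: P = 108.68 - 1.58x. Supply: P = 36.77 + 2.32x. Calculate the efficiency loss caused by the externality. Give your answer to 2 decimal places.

DWL = 4.91

Market equilibrium (private): 36.77 + 2.32x = 108.68 - 1.58x → x_m = 18.4385.
Social marginal benefit = demand + MEB = 114.87 - 1.58x.
Set SMB = MC: 114.87 - 1.58x = 36.77 + 2.32x → x* = 20.0256.
The loss is the area between SMB and MC from x* to x_m; with linear curves that's a triangle of height MEB(x_m).
DWL = ½ × 1.5871 × 6.1900 = 4.9121.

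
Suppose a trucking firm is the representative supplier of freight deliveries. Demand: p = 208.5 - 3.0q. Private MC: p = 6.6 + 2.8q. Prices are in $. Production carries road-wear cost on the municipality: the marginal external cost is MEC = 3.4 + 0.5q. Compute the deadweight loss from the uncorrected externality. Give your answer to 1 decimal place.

Market equilibrium (private): 6.6 + 2.8q = 208.5 - 3.0q → q_m = 34.8103.
Social marginal cost = private MC + MEC = 10.0 + 3.3q.
Set SMC = demand: 10.0 + 3.3q = 208.5 - 3.0q → q* = 31.5079.
Height of the DWL triangle at q_m is SMC(q_m) − demand(q_m) = MEC(q_m) = 20.8052.
DWL = ½ × 3.3024 × 20.8052 = 34.3535.

DWL = $34.4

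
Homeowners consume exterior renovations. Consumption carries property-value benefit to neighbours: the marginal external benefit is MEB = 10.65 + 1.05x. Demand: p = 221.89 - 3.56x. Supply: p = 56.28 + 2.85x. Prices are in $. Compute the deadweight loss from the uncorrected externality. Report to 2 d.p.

Market equilibrium (private): 56.28 + 2.85x = 221.89 - 3.56x → x_m = 25.8362.
Social marginal benefit = demand + MEB = 232.54 - 2.51x.
Set SMB = MC: 232.54 - 2.51x = 56.28 + 2.85x → x* = 32.8843.
The loss is the area between SMB and MC from x* to x_m; with linear curves that's a triangle of height MEB(x_m).
DWL = ½ × 7.0481 × 37.7780 = 133.1316.

DWL = $133.13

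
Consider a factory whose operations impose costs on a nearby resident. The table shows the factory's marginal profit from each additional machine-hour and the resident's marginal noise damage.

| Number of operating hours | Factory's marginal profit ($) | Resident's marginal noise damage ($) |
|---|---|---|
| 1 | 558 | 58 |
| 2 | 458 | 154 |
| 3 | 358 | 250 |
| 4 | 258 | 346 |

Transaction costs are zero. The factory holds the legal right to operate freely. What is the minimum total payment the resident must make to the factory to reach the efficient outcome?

$258

Left alone the factory would choose level 4 (marginal profit stays positive).
Efficient level: k* = 3 (marginal profit ≥ marginal noise damage through 3).
The resident must at least cover the factory's forgone profit from cutting 4→3: 258 = 258.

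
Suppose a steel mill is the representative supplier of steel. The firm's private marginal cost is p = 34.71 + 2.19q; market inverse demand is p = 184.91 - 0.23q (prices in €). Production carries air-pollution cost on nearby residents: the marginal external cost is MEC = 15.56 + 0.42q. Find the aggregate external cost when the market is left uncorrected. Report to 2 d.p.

€1774.71

Market equilibrium (private): 34.71 + 2.19q = 184.91 - 0.23q → q_m = 62.0661.
Total external cost = ∫₀^{q_m} (15.56 + 0.42q) dq = 15.56×62.0661 + ½×0.42×62.0661² = 1774.7107.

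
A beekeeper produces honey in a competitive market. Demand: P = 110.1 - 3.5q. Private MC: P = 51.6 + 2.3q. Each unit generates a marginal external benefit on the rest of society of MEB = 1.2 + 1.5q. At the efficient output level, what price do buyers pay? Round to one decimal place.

P = 61.5

Social marginal cost = private MC − MEB = 50.4 + 0.8q.
Set SMC = demand: 50.4 + 0.8q = 110.1 - 3.5q → q* = 13.8837.
Consumer price on the demand curve at q*: 110.1 − 3.5×13.8837 = 61.5071.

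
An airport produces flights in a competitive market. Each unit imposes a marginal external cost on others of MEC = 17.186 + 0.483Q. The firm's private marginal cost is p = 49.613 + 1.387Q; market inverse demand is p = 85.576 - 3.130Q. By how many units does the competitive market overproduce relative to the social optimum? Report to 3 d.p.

Market equilibrium (private): 49.613 + 1.387Q = 85.576 - 3.130Q → Q_m = 7.9617.
Social marginal cost = private MC + MEC = 66.799 + 1.870Q.
Set SMC = demand: 66.799 + 1.870Q = 85.576 - 3.130Q → Q* = 3.7554.
Gap = |7.9617 − 3.7554| = 4.2063.

4.206 units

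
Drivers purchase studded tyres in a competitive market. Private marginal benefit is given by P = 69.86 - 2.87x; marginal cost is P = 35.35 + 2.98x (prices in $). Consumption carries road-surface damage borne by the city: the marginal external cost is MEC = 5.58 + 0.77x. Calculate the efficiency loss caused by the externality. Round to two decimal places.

DWL = $7.74

Market equilibrium (private): 35.35 + 2.98x = 69.86 - 2.87x → x_m = 5.8991.
Social marginal benefit = demand − MEC = 64.28 - 3.64x.
Set SMB = MC: 64.28 - 3.64x = 35.35 + 2.98x → x* = 4.3701.
Height of the DWL triangle at x_m is MC(x_m) − SMB(x_m) = MEC(x_m) = 10.1223.
DWL = ½ × 1.5290 × 10.1223 = 7.7385.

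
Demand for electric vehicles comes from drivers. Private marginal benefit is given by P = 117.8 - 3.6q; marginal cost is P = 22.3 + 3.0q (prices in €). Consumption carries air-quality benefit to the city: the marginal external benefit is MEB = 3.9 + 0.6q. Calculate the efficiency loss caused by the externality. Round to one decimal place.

DWL = €13.2

Market equilibrium (private): 22.3 + 3.0q = 117.8 - 3.6q → q_m = 14.4697.
Social marginal benefit = demand + MEB = 121.7 - 3.0q.
Set SMB = MC: 121.7 - 3.0q = 22.3 + 3.0q → q* = 16.5667.
The welfare-loss triangle has base |q_m − q*| and height MEB(q_m) (the vertical gap between SMB and MC is zero at q* and MEB at q_m).
DWL = ½ × 2.0970 × 12.5818 = 13.1920.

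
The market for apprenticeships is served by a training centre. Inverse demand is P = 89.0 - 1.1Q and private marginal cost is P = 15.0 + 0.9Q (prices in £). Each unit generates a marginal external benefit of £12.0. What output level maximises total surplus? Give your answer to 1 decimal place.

Q* = 43.0

Social marginal cost = private MC − MEB = 3.0 + 0.9Q.
Set SMC = demand: 3.0 + 0.9Q = 89.0 - 1.1Q → Q* = 43.0000.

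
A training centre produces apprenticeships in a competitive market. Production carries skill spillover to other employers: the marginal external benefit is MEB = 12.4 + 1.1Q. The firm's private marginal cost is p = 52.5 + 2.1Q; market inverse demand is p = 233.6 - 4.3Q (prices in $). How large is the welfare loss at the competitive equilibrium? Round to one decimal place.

DWL = $178.7

Market equilibrium (private): 52.5 + 2.1Q = 233.6 - 4.3Q → Q_m = 28.2969.
Social marginal cost = private MC − MEB = 40.1 + Q.
Set SMC = demand: 40.1 + Q = 233.6 - 4.3Q → Q* = 36.5094.
Between Q* and Q_m the wedge demand − SMC runs linearly from 0 to MEB(Q_m), so the loss is a triangle.
DWL = ½ × 8.2125 × 43.5266 = 178.7311.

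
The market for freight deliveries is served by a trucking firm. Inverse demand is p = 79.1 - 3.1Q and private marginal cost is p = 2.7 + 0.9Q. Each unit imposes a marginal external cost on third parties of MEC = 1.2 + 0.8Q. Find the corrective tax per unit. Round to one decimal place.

Social marginal cost = private MC + MEC = 3.9 + 1.7Q.
Set SMC = demand: 3.9 + 1.7Q = 79.1 - 3.1Q → Q* = 15.6667.
The Pigouvian tax equals MEC at Q*: 1.2 + 0.8×15.6667 = 13.7334.

tax = 13.7 per unit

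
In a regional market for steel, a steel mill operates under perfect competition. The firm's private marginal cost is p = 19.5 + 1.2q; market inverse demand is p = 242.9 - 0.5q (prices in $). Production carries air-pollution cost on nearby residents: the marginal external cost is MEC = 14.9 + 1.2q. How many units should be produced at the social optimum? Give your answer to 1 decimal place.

q* = 71.9

Social marginal cost = private MC + MEC = 34.4 + 2.4q.
Set SMC = demand: 34.4 + 2.4q = 242.9 - 0.5q → q* = 71.8966.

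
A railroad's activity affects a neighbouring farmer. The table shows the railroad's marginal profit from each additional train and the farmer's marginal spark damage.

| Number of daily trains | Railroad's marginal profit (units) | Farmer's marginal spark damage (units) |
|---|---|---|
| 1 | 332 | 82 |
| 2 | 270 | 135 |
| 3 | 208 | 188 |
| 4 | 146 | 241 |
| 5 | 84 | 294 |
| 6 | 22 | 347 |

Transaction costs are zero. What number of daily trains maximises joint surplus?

Bargaining reaches the level where marginal profit last exceeds marginal spark damage.
That holds through level 3 (208 ≥ 188) but not at 4 (146 < 241).

3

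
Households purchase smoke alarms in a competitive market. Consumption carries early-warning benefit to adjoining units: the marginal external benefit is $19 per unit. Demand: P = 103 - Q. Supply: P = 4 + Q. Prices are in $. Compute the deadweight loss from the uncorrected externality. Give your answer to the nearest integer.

Market equilibrium (private): 4 + Q = 103 - Q → Q_m = 49.5000.
Social marginal benefit = demand + MEB = 122 - Q.
Set SMB = MC: 122 - Q = 4 + Q → Q* = 59.0000.
Height of the DWL triangle at Q_m is SMB(Q_m) − MC(Q_m) = MEB(Q_m) = 19.0000.
DWL = ½ × 9.5000 × 19.0000 = 90.2500.

DWL = $90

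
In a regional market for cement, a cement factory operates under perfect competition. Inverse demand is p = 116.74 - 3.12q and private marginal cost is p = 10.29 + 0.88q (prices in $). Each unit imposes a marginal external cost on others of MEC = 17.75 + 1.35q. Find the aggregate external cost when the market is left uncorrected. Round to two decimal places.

$950.42

Market equilibrium (private): 10.29 + 0.88q = 116.74 - 3.12q → q_m = 26.6125.
Total external cost = ∫₀^{q_m} (17.75 + 1.35q) dq = 17.75×26.6125 + ½×1.35×26.6125² = 950.4239.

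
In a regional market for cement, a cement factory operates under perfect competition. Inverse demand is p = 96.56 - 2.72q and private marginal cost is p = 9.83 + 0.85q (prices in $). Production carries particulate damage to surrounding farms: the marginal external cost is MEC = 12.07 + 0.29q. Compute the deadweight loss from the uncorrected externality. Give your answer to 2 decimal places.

Market equilibrium (private): 9.83 + 0.85q = 96.56 - 2.72q → q_m = 24.2941.
Social marginal cost = private MC + MEC = 21.90 + 1.14q.
Set SMC = demand: 21.90 + 1.14q = 96.56 - 2.72q → q* = 19.3420.
Height of the DWL triangle at q_m is SMC(q_m) − demand(q_m) = MEC(q_m) = 19.1153.
DWL = ½ × 4.9521 × 19.1153 = 47.3304.

DWL = $47.33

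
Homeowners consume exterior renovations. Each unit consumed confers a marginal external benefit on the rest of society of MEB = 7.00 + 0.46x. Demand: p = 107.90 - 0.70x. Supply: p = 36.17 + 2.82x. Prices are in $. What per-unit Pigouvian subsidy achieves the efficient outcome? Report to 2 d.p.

Social marginal benefit = demand + MEB = 114.90 - 0.24x.
Set SMB = MC: 114.90 - 0.24x = 36.17 + 2.82x → x* = 25.7288.
The Pigouvian subsidy equals MEB at x*: 7.00 + 0.46×25.7288 = 18.8352.

subsidy = $18.84 per unit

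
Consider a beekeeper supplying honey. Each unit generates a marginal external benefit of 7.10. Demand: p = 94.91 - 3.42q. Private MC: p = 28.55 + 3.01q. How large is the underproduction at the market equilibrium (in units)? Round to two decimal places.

Market equilibrium (private): 28.55 + 3.01q = 94.91 - 3.42q → q_m = 10.3204.
Social marginal cost = private MC − MEB = 21.45 + 3.01q.
Set SMC = demand: 21.45 + 3.01q = 94.91 - 3.42q → q* = 11.4246.
Gap = |10.3204 − 11.4246| = 1.1042.

1.10 units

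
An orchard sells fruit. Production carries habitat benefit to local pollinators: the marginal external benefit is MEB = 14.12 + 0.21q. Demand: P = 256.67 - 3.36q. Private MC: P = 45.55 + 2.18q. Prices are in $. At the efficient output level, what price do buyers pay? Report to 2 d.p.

Social marginal cost = private MC − MEB = 31.43 + 1.97q.
Set SMC = demand: 31.43 + 1.97q = 256.67 - 3.36q → q* = 42.2589.
Consumer price on the demand curve at q*: 256.67 − 3.36×42.2589 = 114.6801.

P = $114.68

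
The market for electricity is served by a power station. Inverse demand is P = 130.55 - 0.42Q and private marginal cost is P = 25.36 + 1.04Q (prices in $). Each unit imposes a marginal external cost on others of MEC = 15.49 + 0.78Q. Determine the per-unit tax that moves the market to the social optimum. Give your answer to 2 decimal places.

Social marginal cost = private MC + MEC = 40.85 + 1.82Q.
Set SMC = demand: 40.85 + 1.82Q = 130.55 - 0.42Q → Q* = 40.0446.
The Pigouvian tax equals MEC at Q*: 15.49 + 0.78×40.0446 = 46.7248.

tax = $46.72 per unit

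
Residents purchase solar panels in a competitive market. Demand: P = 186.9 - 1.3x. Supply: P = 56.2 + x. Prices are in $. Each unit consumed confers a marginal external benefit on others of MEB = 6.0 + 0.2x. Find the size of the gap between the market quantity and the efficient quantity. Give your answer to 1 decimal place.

8.3 units

Market equilibrium (private): 56.2 + x = 186.9 - 1.3x → x_m = 56.8261.
Social marginal benefit = demand + MEB = 192.9 - 1.1x.
Set SMB = MC: 192.9 - 1.1x = 56.2 + x → x* = 65.0952.
Gap = |56.8261 − 65.0952| = 8.2691.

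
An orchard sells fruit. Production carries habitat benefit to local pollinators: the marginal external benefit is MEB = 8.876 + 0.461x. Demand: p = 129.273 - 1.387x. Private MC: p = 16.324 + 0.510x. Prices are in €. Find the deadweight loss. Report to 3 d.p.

DWL = €459.421

Market equilibrium (private): 16.324 + 0.510x = 129.273 - 1.387x → x_m = 59.5409.
Social marginal cost = private MC − MEB = 7.448 + 0.049x.
Set SMC = demand: 7.448 + 0.049x = 129.273 - 1.387x → x* = 84.8364.
Height of the DWL triangle at x_m is demand(x_m) − SMC(x_m) = MEB(x_m) = 36.3243.
DWL = ½ × 25.2955 × 36.3243 = 459.4207.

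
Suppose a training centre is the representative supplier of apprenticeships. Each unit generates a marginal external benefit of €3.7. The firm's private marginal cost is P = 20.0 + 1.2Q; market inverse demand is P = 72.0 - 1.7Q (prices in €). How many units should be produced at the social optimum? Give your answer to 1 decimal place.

Q* = 19.2

Social marginal cost = private MC − MEB = 16.3 + 1.2Q.
Set SMC = demand: 16.3 + 1.2Q = 72.0 - 1.7Q → Q* = 19.2069.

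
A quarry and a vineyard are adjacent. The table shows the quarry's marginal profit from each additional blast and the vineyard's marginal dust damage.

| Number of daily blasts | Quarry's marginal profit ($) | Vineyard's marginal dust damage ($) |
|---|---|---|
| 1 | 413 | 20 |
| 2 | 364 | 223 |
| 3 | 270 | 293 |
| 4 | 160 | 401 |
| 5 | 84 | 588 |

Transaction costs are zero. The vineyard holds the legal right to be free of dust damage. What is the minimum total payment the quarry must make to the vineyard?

Efficient level: marginal profit ≥ marginal dust damage through level 2, so k* = 2.
With the vineyard holding the right, the quarry must at least compensate total damage at k*: 20 + 223 = 243.

$243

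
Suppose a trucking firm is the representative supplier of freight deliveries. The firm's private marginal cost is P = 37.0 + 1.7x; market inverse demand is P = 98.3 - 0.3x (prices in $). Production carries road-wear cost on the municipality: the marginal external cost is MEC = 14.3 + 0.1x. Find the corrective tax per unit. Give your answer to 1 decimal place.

tax = $16.5 per unit

Social marginal cost = private MC + MEC = 51.3 + 1.8x.
Set SMC = demand: 51.3 + 1.8x = 98.3 - 0.3x → x* = 22.3810.
The Pigouvian tax equals MEC at x*: 14.3 + 0.1×22.3810 = 16.5381.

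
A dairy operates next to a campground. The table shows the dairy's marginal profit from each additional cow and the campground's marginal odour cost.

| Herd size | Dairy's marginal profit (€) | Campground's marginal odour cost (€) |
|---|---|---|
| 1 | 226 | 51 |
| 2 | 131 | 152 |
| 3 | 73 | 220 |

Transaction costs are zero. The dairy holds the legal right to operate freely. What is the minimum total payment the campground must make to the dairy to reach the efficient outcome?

€204

Left alone the dairy would choose level 3 (marginal profit stays positive).
Efficient level: k* = 1 (marginal profit ≥ marginal odour cost through 1).
The campground must at least cover the dairy's forgone profit from cutting 3→1: 131 + 73 = 204.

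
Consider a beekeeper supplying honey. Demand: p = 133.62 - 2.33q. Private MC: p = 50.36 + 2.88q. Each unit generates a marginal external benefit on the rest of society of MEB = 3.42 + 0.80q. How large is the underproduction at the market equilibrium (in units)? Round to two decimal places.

Market equilibrium (private): 50.36 + 2.88q = 133.62 - 2.33q → q_m = 15.9808.
Social marginal cost = private MC − MEB = 46.94 + 2.08q.
Set SMC = demand: 46.94 + 2.08q = 133.62 - 2.33q → q* = 19.6553.
Gap = |15.9808 − 19.6553| = 3.6745.

3.67 units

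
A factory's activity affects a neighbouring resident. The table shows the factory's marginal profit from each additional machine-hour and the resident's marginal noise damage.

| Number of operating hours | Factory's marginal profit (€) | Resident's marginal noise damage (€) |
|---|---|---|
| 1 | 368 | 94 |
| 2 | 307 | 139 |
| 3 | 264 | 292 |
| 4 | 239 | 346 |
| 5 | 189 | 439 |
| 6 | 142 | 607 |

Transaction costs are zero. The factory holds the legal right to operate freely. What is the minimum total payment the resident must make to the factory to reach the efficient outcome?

Left alone the factory would choose level 6 (marginal profit stays positive).
Efficient level: k* = 2 (marginal profit ≥ marginal noise damage through 2).
The resident must at least cover the factory's forgone profit from cutting 6→2: 264 + 239 + 189 + 142 = 834.

€834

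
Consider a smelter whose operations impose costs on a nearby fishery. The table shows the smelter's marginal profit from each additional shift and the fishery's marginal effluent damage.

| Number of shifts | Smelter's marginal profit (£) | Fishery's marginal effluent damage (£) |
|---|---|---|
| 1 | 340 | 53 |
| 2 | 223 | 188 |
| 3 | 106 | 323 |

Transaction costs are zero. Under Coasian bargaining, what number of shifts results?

2

Bargaining reaches the level where marginal profit last exceeds marginal effluent damage.
That holds through level 2 (223 ≥ 188) but not at 3 (106 < 323).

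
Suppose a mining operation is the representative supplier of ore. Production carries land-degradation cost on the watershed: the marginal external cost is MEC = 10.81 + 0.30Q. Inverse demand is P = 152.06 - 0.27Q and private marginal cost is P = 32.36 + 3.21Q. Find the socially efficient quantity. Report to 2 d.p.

Q* = 28.81

Social marginal cost = private MC + MEC = 43.17 + 3.51Q.
Set SMC = demand: 43.17 + 3.51Q = 152.06 - 0.27Q → Q* = 28.8069.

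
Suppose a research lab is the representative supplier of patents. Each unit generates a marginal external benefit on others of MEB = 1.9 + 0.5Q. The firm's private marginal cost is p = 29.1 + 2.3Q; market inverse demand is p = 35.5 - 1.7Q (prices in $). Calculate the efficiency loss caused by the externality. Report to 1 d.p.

Market equilibrium (private): 29.1 + 2.3Q = 35.5 - 1.7Q → Q_m = 1.6000.
Social marginal cost = private MC − MEB = 27.2 + 1.8Q.
Set SMC = demand: 27.2 + 1.8Q = 35.5 - 1.7Q → Q* = 2.3714.
Height of the DWL triangle at Q_m is demand(Q_m) − SMC(Q_m) = MEB(Q_m) = 2.7000.
DWL = ½ × 0.7714 × 2.7000 = 1.0414.

DWL = $1.0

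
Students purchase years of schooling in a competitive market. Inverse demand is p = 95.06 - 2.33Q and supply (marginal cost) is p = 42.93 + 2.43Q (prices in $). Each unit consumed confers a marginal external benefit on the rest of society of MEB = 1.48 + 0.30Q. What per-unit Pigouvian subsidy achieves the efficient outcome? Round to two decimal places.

subsidy = $5.09 per unit

Social marginal benefit = demand + MEB = 96.54 - 2.03Q.
Set SMB = MC: 96.54 - 2.03Q = 42.93 + 2.43Q → Q* = 12.0202.
The Pigouvian subsidy equals MEB at Q*: 1.48 + 0.30×12.0202 = 5.0861.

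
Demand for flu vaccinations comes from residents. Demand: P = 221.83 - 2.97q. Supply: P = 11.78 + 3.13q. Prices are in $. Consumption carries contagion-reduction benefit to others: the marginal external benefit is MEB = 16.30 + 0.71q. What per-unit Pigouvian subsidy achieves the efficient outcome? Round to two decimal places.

subsidy = $46.12 per unit

Social marginal benefit = demand + MEB = 238.13 - 2.26q.
Set SMB = MC: 238.13 - 2.26q = 11.78 + 3.13q → q* = 41.9944.
The Pigouvian subsidy equals MEB at q*: 16.30 + 0.71×41.9944 = 46.1160.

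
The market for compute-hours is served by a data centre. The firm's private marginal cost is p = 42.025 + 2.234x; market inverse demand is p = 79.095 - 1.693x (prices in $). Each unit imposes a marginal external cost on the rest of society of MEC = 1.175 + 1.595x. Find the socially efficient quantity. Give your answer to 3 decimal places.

x* = 6.500

Social marginal cost = private MC + MEC = 43.200 + 3.829x.
Set SMC = demand: 43.200 + 3.829x = 79.095 - 1.693x → x* = 6.5004.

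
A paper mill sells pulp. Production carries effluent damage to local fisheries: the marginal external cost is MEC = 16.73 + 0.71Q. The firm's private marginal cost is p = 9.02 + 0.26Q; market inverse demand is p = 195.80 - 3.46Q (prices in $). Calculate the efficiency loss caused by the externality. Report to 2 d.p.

DWL = $309.66

Market equilibrium (private): 9.02 + 0.26Q = 195.80 - 3.46Q → Q_m = 50.2097.
Social marginal cost = private MC + MEC = 25.75 + 0.97Q.
Set SMC = demand: 25.75 + 0.97Q = 195.80 - 3.46Q → Q* = 38.3860.
Between Q* and Q_m the wedge SMC − demand runs linearly from 0 to MEC(Q_m), so the loss is a triangle.
DWL = ½ × 11.8237 × 52.3789 = 309.6562.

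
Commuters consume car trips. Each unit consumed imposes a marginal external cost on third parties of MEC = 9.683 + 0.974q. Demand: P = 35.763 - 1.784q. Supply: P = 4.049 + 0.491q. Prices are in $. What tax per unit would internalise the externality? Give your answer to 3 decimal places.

Social marginal benefit = demand − MEC = 26.080 - 2.758q.
Set SMB = MC: 26.080 - 2.758q = 4.049 + 0.491q → q* = 6.7809.
The Pigouvian tax equals MEC at q*: 9.683 + 0.974×6.7809 = 16.2876.

tax = $16.288 per unit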